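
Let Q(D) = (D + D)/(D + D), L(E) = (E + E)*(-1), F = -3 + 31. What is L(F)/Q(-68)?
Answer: -56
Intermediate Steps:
F = 28
L(E) = -2*E (L(E) = (2*E)*(-1) = -2*E)
Q(D) = 1 (Q(D) = (2*D)/((2*D)) = (2*D)*(1/(2*D)) = 1)
L(F)/Q(-68) = -2*28/1 = -56*1 = -56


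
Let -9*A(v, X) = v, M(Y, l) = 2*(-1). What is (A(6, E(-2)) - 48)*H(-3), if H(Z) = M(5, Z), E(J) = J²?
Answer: 292/3 ≈ 97.333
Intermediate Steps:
M(Y, l) = -2
A(v, X) = -v/9
H(Z) = -2
(A(6, E(-2)) - 48)*H(-3) = (-⅑*6 - 48)*(-2) = (-⅔ - 48)*(-2) = -146/3*(-2) = 292/3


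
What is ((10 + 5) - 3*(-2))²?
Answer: 441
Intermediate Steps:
((10 + 5) - 3*(-2))² = (15 + 6)² = 21² = 441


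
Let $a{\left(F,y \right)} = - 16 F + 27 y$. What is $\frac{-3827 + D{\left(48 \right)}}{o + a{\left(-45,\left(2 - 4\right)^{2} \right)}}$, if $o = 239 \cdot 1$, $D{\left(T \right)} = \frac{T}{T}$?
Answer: $- \frac{3826}{1067} \approx -3.5858$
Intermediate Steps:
$D{\left(T \right)} = 1$
$o = 239$
$\frac{-3827 + D{\left(48 \right)}}{o + a{\left(-45,\left(2 - 4\right)^{2} \right)}} = \frac{-3827 + 1}{239 + \left(\left(-16\right) \left(-45\right) + 27 \left(2 - 4\right)^{2}\right)} = - \frac{3826}{239 + \left(720 + 27 \left(-2\right)^{2}\right)} = - \frac{3826}{239 + \left(720 + 27 \cdot 4\right)} = - \frac{3826}{239 + \left(720 + 108\right)} = - \frac{3826}{239 + 828} = - \frac{3826}{1067}$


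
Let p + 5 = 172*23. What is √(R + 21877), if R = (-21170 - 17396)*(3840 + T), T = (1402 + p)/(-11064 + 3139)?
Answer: I*√371923639673709/1585 ≈ 12167.0*I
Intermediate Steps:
p = 3951 (p = -5 + 172*23 = -5 + 3956 = 3951)
T = -5353/7925 (T = (1402 + 3951)/(-11064 + 3139) = 5353/(-7925) = 5353*(-1/7925) = -5353/7925 ≈ -0.67546)
R = -1173434068202/7925 (R = (-21170 - 17396)*(3840 - 5353/7925) = -38566*30426647/7925 = -1173434068202/7925 ≈ -1.4807e+8)
√(R + 21877) = √(-1173434068202/7925 + 21877) = √(-1173260692977/7925) = I*√371923639673709/1585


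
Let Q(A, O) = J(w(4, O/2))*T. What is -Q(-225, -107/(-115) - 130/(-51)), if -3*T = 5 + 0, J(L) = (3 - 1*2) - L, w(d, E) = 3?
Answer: -10/3 ≈ -3.3333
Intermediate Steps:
J(L) = 1 - L (J(L) = (3 - 2) - L = 1 - L)
T = -5/3 (T = -(5 + 0)/3 = -1/3*5 = -5/3 ≈ -1.6667)
Q(A, O) = 10/3 (Q(A, O) = (1 - 1*3)*(-5/3) = (1 - 3)*(-5/3) = -2*(-5/3) = 10/3)
-Q(-225, -107/(-115) - 130/(-51)) = -1*10/3 = -10/3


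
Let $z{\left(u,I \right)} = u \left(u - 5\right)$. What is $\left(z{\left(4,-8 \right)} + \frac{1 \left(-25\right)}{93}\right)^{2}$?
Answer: $\frac{157609}{8649} \approx 18.223$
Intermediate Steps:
$z{\left(u,I \right)} = u \left(-5 + u\right)$
$\left(z{\left(4,-8 \right)} + \frac{1 \left(-25\right)}{93}\right)^{2} = \left(4 \left(-5 + 4\right) + \frac{1 \left(-25\right)}{93}\right)^{2} = \left(4 \left(-1\right) - \frac{25}{93}\right)^{2} = \left(-4 - \frac{25}{93}\right)^{2} = \left(- \frac{397}{93}\right)^{2} = \frac{157609}{8649}$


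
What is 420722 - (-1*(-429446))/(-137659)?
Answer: 57916599244/137659 ≈ 4.2073e+5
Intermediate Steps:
420722 - (-1*(-429446))/(-137659) = 420722 - 429446*(-1)/137659 = 420722 - 1*(-429446/137659) = 420722 + 429446/137659 = 57916599244/137659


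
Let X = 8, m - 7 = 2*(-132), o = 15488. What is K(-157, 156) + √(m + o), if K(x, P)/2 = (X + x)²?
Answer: 44402 + √15231 ≈ 44525.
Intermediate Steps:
m = -257 (m = 7 + 2*(-132) = 7 - 264 = -257)
K(x, P) = 2*(8 + x)²
K(-157, 156) + √(m + o) = 2*(8 - 157)² + √(-257 + 15488) = 2*(-149)² + √15231 = 2*22201 + √15231 = 44402 + √15231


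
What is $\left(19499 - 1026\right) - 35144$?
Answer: $-16671$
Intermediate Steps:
$\left(19499 - 1026\right) - 35144 = 18473 - 35144 = -16671$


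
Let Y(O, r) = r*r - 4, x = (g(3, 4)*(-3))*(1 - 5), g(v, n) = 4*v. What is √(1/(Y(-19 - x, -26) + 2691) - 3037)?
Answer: I*√34347765090/3363 ≈ 55.109*I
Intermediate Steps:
x = 144 (x = ((4*3)*(-3))*(1 - 5) = (12*(-3))*(-4) = -36*(-4) = 144)
Y(O, r) = -4 + r² (Y(O, r) = r² - 4 = -4 + r²)
√(1/(Y(-19 - x, -26) + 2691) - 3037) = √(1/((-4 + (-26)²) + 2691) - 3037) = √(1/((-4 + 676) + 2691) - 3037) = √(1/(672 + 2691) - 3037) = √(1/3363 - 3037) = √(-10213430/3363) = I*√34347765090/3363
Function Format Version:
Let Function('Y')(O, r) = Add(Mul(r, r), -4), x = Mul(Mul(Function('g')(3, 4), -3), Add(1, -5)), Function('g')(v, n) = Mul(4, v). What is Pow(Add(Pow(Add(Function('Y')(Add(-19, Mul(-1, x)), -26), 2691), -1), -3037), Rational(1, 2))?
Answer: Mul(Rational(1, 3363), I, Pow(34347765090, Rational(1, 2))) ≈ Mul(55.109, I)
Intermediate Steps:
x = 144 (x = Mul(Mul(Mul(4, 3), -3), Add(1, -5)) = Mul(Mul(12, -3), -4) = Mul(-36, -4) = 144)
Function('Y')(O, r) = Add(-4, Pow(r, 2)) (Function('Y')(O, r) = Add(Pow(r, 2), -4) = Add(-4, Pow(r, 2)))
Pow(Add(Pow(Add(Function('Y')(Add(-19, Mul(-1, x)), -26), 2691), -1), -3037), Rational(1, 2)) = Pow(Add(Pow(Add(Add(-4, Pow(-26, 2)), 2691), -1), -3037), Rational(1, 2)) = Pow(Add(Pow(Add(Add(-4, 676), 2691), -1), -3037), Rational(1, 2)) = Pow(Add(Pow(Add(672, 2691), -1), -3037), Rational(1, 2)) = Pow(Add(Pow(3363, -1), -3037), Rational(1, 2)) = Pow(Add(Rational(1, 3363), -3037), Rational(1, 2)) = Pow(Rational(-10213430, 3363), Rational(1, 2)) = Mul(Rational(1, 3363), I, Pow(34347765090, Rational(1, 2)))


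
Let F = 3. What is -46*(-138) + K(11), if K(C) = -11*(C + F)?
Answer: 6194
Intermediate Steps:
K(C) = -33 - 11*C (K(C) = -11*(C + 3) = -11*(3 + C) = -33 - 11*C)
-46*(-138) + K(11) = -46*(-138) + (-33 - 11*11) = 6348 + (-33 - 121) = 6348 - 154 = 6194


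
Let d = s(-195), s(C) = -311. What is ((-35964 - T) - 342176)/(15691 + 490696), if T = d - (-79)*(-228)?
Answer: -359817/506387 ≈ -0.71056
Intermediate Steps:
d = -311
T = -18323 (T = -311 - (-79)*(-228) = -311 - 1*18012 = -311 - 18012 = -18323)
((-35964 - T) - 342176)/(15691 + 490696) = ((-35964 - 1*(-18323)) - 342176)/(15691 + 490696) = ((-35964 + 18323) - 342176)/506387 = (-17641 - 342176)*(1/506387) = -359817*1/506387 = -359817/506387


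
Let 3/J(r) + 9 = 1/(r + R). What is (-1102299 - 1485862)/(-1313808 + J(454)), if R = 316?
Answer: 17933367569/9103377942 ≈ 1.9700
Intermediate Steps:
J(r) = 3/(-9 + 1/(316 + r)) (J(r) = 3/(-9 + 1/(r + 316)) = 3/(-9 + 1/(316 + r)))
(-1102299 - 1485862)/(-1313808 + J(454)) = (-1102299 - 1485862)/(-1313808 + 3*(-316 - 1*454)/(2843 + 9*454)) = -2588161/(-1313808 + 3*(-316 - 454)/(2843 + 4086)) = -2588161/(-1313808 + 3*(-770)/6929) = -2588161/(-1313808 + 3*(1/6929)*(-770)) = -2588161/(-1313808 - 2310/6929) = -2588161/(-9103377942/6929) = -2588161*(-6929/9103377942) = 17933367569/9103377942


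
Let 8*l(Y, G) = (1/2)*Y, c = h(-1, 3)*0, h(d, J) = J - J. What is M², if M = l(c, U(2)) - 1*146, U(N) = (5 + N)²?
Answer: 21316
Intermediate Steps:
h(d, J) = 0
c = 0 (c = 0*0 = 0)
l(Y, G) = Y/16 (l(Y, G) = ((1/2)*Y)/8 = ((1*(½))*Y)/8 = (Y/2)/8 = Y/16)
M = -146 (M = (1/16)*0 - 1*146 = 0 - 146 = -146)
M² = (-146)² = 21316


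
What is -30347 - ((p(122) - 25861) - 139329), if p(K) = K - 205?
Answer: 134926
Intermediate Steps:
p(K) = -205 + K
-30347 - ((p(122) - 25861) - 139329) = -30347 - (((-205 + 122) - 25861) - 139329) = -30347 - ((-83 - 25861) - 139329) = -30347 - (-25944 - 139329) = -30347 - 1*(-165273) = -30347 + 165273 = 134926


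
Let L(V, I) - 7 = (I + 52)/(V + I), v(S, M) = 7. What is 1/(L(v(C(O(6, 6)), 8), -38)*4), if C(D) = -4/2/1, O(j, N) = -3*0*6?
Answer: 31/812 ≈ 0.038177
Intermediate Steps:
O(j, N) = 0 (O(j, N) = 0*6 = 0)
C(D) = -2 (C(D) = -4*½*1 = -2*1 = -2)
L(V, I) = 7 + (52 + I)/(I + V) (L(V, I) = 7 + (I + 52)/(V + I) = 7 + (52 + I)/(I + V))
1/(L(v(C(O(6, 6)), 8), -38)*4) = 1/(((52 + 7*7 + 8*(-38))/(-38 + 7))*4) = 1/(((52 + 49 - 304)/(-31))*4) = 1/(-1/31*(-203)*4) = 1/((203/31)*4) = 1/(812/31) = 31/812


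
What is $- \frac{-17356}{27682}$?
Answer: $\frac{8678}{13841} \approx 0.62698$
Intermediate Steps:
$- \frac{-17356}{27682} = \left(-1\right) \left(- \frac{8678}{13841}\right) = \frac{8678}{13841}$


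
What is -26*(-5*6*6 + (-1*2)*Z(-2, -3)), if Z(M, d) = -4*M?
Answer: 5096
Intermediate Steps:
-26*(-5*6*6 + (-1*2)*Z(-2, -3)) = -26*(-5*6*6 + (-1*2)*(-4*(-2))) = -26*(-30*6 - 2*8) = -26*(-180 - 16) = -26*(-196) = 5096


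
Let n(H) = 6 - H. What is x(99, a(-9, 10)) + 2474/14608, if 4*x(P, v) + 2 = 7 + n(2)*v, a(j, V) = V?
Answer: 83407/7304 ≈ 11.419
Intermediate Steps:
x(P, v) = 5/4 + v (x(P, v) = -1/2 + (7 + (6 - 1*2)*v)/4 = -1/2 + (7 + (6 - 2)*v)/4 = -1/2 + (7 + 4*v)/4 = -1/2 + (7/4 + v) = 5/4 + v)
x(99, a(-9, 10)) + 2474/14608 = (5/4 + 10) + 2474/14608 = 45/4 + 2474*(1/14608) = 45/4 + 1237/7304 = 83407/7304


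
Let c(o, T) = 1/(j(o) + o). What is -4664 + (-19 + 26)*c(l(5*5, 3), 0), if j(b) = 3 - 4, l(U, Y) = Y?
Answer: -9321/2 ≈ -4660.5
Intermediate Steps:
j(b) = -1
c(o, T) = 1/(-1 + o)
-4664 + (-19 + 26)*c(l(5*5, 3), 0) = -4664 + (-19 + 26)/(-1 + 3) = -4664 + 7/2 = -9321/2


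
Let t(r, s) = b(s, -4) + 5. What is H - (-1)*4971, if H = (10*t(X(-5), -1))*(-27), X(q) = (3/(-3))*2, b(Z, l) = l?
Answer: 4701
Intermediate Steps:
X(q) = -2 (X(q) = (3*(-⅓))*2 = -1*2 = -2)
t(r, s) = 1 (t(r, s) = -4 + 5 = 1)
H = -270 (H = (10*1)*(-27) = 10*(-27) = -270)
H - (-1)*4971 = -270 - (-1)*4971 = -270 - 1*(-4971) = -270 + 4971 = 4701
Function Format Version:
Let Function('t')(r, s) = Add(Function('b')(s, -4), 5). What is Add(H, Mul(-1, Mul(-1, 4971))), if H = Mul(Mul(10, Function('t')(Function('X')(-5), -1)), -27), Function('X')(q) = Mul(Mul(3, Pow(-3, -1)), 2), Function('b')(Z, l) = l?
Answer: 4701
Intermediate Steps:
Function('X')(q) = -2 (Function('X')(q) = Mul(Mul(3, Rational(-1, 3)), 2) = Mul(-1, 2) = -2)
Function('t')(r, s) = 1 (Function('t')(r, s) = Add(-4, 5) = 1)
H = -270 (H = Mul(Mul(10, 1), -27) = Mul(10, -27) = -270)
Add(H, Mul(-1, Mul(-1, 4971))) = Add(-270, Mul(-1, Mul(-1, 4971))) = Add(-270, Mul(-1, -4971)) = Add(-270, 4971) = 4701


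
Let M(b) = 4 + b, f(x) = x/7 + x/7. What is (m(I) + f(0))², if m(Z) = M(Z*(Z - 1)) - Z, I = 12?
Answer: 15376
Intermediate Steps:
f(x) = 2*x/7 (f(x) = x*(⅐) + x*(⅐) = x/7 + x/7 = 2*x/7)
m(Z) = 4 - Z + Z*(-1 + Z) (m(Z) = (4 + Z*(Z - 1)) - Z = (4 + Z*(-1 + Z)) - Z = 4 - Z + Z*(-1 + Z))
(m(I) + f(0))² = ((4 - 1*12 + 12*(-1 + 12)) + (2/7)*0)² = ((4 - 12 + 12*11) + 0)² = ((4 - 12 + 132) + 0)² = (124 + 0)² = 124² = 15376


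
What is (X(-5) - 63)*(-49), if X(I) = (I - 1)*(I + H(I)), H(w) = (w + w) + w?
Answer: -2793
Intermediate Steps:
H(w) = 3*w (H(w) = 2*w + w = 3*w)
X(I) = 4*I*(-1 + I) (X(I) = (I - 1)*(I + 3*I) = (-1 + I)*(4*I) = 4*I*(-1 + I))
(X(-5) - 63)*(-49) = (4*(-5)*(-1 - 5) - 63)*(-49) = (4*(-5)*(-6) - 63)*(-49) = (120 - 63)*(-49) = 57*(-49) = -2793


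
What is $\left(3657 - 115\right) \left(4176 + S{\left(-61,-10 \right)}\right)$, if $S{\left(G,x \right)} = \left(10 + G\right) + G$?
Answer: $14394688$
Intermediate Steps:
$S{\left(G,x \right)} = 10 + 2 G$
$\left(3657 - 115\right) \left(4176 + S{\left(-61,-10 \right)}\right) = \left(3657 - 115\right) \left(4176 + \left(10 + 2 \left(-61\right)\right)\right) = 3542 \left(4176 + \left(10 - 122\right)\right) = 3542 \left(4176 - 112\right) = 3542 \cdot 4064 = 14394688$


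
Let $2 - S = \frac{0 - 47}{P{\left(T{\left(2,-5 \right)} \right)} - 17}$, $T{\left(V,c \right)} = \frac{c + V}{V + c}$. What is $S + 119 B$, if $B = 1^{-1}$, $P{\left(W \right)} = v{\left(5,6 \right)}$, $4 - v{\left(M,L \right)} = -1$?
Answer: $\frac{1405}{12} \approx 117.08$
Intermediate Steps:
$T{\left(V,c \right)} = 1$ ($T{\left(V,c \right)} = \frac{V + c}{V + c} = 1$)
$v{\left(M,L \right)} = 5$ ($v{\left(M,L \right)} = 4 - -1 = 4 + 1 = 5$)
$P{\left(W \right)} = 5$
$S = - \frac{23}{12}$ ($S = 2 - \frac{0 - 47}{5 - 17} = 2 - - \frac{47}{-12} = 2 - \left(-47\right) \left(- \frac{1}{12}\right) = 2 - \frac{47}{12} = - \frac{23}{12} \approx -1.9167$)
$B = 1$
$S + 119 B = - \frac{23}{12} + 119 \cdot 1 = - \frac{23}{12} + 119 = \frac{1405}{12}$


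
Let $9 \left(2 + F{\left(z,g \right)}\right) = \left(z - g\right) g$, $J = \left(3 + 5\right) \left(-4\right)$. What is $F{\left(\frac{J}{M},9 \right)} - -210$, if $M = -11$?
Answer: $\frac{2221}{11} \approx 201.91$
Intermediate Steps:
$J = -32$ ($J = 8 \left(-4\right) = -32$)
$F{\left(z,g \right)} = -2 + \frac{g \left(z - g\right)}{9}$ ($F{\left(z,g \right)} = -2 + \frac{\left(z - g\right) g}{9} = -2 + \frac{g \left(z - g\right)}{9}$)
$F{\left(\frac{J}{M},9 \right)} - -210 = \left(-2 - \frac{9^{2}}{9} + \frac{1}{9} \cdot 9 \left(- \frac{32}{-11}\right)\right) - -210 = \left(-2 - 9 + \frac{1}{9} \cdot 9 \left(\left(-32\right) \left(- \frac{1}{11}\right)\right)\right) + 210 = \left(-2 - 9 + \frac{1}{9} \cdot 9 \cdot \frac{32}{11}\right) + 210 = \left(-2 - 9 + \frac{32}{11}\right) + 210 = - \frac{89}{11} + 210 = \frac{2221}{11}$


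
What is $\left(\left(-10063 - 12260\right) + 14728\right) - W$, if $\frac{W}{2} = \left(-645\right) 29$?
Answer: $29815$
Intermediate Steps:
$W = -37410$ ($W = 2 \left(\left(-645\right) 29\right) = 2 \left(-18705\right) = -37410$)
$\left(\left(-10063 - 12260\right) + 14728\right) - W = \left(\left(-10063 - 12260\right) + 14728\right) - -37410 = \left(-22323 + 14728\right) + 37410 = -7595 + 37410 = 29815$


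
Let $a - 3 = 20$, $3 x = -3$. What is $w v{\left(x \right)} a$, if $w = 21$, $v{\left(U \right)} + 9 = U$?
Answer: $-4830$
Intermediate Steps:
$x = -1$ ($x = \frac{1}{3} \left(-3\right) = -1$)
$v{\left(U \right)} = -9 + U$
$a = 23$ ($a = 3 + 20 = 23$)
$w v{\left(x \right)} a = 21 \left(-9 - 1\right) 23 = 21 \left(-10\right) 23 = \left(-210\right) 23 = -4830$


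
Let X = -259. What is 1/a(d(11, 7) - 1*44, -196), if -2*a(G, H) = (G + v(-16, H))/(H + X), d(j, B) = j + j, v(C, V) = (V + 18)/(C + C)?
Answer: -14560/263 ≈ -55.361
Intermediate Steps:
v(C, V) = (18 + V)/(2*C) (v(C, V) = (18 + V)/((2*C)) = (18 + V)*(1/(2*C)) = (18 + V)/(2*C))
d(j, B) = 2*j
a(G, H) = -(-9/16 + G - H/32)/(2*(-259 + H)) (a(G, H) = -(G + (½)*(18 + H)/(-16))/(2*(H - 259)) = -(G + (½)*(-1/16)*(18 + H))/(2*(-259 + H)) = -(G + (-9/16 - H/32))/(2*(-259 + H)) = -(-9/16 + G - H/32)/(2*(-259 + H)))
1/a(d(11, 7) - 1*44, -196) = 1/((18 - 196 - 32*(2*11 - 1*44))/(64*(-259 - 196))) = 1/((1/64)*(18 - 196 - 32*(22 - 44))/(-455)) = 1/((1/64)*(-1/455)*(18 - 196 - 32*(-22))) = 1/((1/64)*(-1/455)*(18 - 196 + 704)) = 1/((1/64)*(-1/455)*526) = 1/(-263/14560) = -14560/263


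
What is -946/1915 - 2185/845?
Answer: -996729/323635 ≈ -3.0798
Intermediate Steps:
-946/1915 - 2185/845 = -946*1/1915 - 2185*1/845 = -946/1915 - 437/169 = -996729/323635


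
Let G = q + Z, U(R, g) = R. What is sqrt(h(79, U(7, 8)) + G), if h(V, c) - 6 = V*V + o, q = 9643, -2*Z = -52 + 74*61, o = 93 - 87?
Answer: sqrt(13665) ≈ 116.90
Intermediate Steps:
o = 6
Z = -2231 (Z = -(-52 + 74*61)/2 = -(-52 + 4514)/2 = -1/2*4462 = -2231)
h(V, c) = 12 + V**2 (h(V, c) = 6 + (V*V + 6) = 6 + (V**2 + 6) = 6 + (6 + V**2) = 12 + V**2)
G = 7412 (G = 9643 - 2231 = 7412)
sqrt(h(79, U(7, 8)) + G) = sqrt((12 + 79**2) + 7412) = sqrt((12 + 6241) + 7412) = sqrt(6253 + 7412) = sqrt(13665)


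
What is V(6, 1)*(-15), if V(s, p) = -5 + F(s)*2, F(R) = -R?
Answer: 255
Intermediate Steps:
V(s, p) = -5 - 2*s (V(s, p) = -5 - s*2 = -5 - 2*s)
V(6, 1)*(-15) = (-5 - 2*6)*(-15) = (-5 - 12)*(-15) = -17*(-15) = 255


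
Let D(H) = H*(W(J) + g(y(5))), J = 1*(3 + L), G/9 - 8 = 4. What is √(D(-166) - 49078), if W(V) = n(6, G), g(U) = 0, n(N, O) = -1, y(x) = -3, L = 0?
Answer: 4*I*√3057 ≈ 221.16*I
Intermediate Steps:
G = 108 (G = 72 + 9*4 = 72 + 36 = 108)
J = 3 (J = 1*(3 + 0) = 1*3 = 3)
W(V) = -1
D(H) = -H (D(H) = H*(-1 + 0) = H*(-1) = -H)
√(D(-166) - 49078) = √(-1*(-166) - 49078) = √(166 - 49078) = √(-48912) = 4*I*√3057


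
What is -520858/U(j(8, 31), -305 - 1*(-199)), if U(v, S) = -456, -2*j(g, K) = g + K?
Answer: 260429/228 ≈ 1142.2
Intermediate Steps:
j(g, K) = -K/2 - g/2 (j(g, K) = -(g + K)/2 = -(K + g)/2 = -K/2 - g/2)
-520858/U(j(8, 31), -305 - 1*(-199)) = -520858/(-456) = -520858*(-1/456) = 260429/228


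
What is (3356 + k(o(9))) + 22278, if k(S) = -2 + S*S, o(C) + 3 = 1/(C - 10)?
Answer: 25648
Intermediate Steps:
o(C) = -3 + 1/(-10 + C) (o(C) = -3 + 1/(C - 10) = -3 + 1/(-10 + C))
k(S) = -2 + S²
(3356 + k(o(9))) + 22278 = (3356 + (-2 + ((31 - 3*9)/(-10 + 9))²)) + 22278 = (3356 + (-2 + ((31 - 27)/(-1))²)) + 22278 = (3356 + (-2 + (-1*4)²)) + 22278 = (3356 + (-2 + (-4)²)) + 22278 = (3356 + (-2 + 16)) + 22278 = (3356 + 14) + 22278 = 3370 + 22278 = 25648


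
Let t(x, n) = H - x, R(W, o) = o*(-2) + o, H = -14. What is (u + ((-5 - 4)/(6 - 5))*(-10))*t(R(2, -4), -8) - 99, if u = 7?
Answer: -1845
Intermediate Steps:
R(W, o) = -o (R(W, o) = -2*o + o = -o)
t(x, n) = -14 - x
(u + ((-5 - 4)/(6 - 5))*(-10))*t(R(2, -4), -8) - 99 = (7 + ((-5 - 4)/(6 - 5))*(-10))*(-14 - (-1)*(-4)) - 99 = (7 - 9/1*(-10))*(-14 - 1*4) - 99 = (7 - 9*1*(-10))*(-14 - 4) - 99 = (7 - 9*(-10))*(-18) - 99 = (7 + 90)*(-18) - 99 = 97*(-18) - 99 = -1746 - 99 = -1845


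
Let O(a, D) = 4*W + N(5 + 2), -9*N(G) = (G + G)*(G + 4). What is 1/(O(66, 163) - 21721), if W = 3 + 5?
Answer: -9/195355 ≈ -4.6070e-5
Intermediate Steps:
N(G) = -2*G*(4 + G)/9 (N(G) = -(G + G)*(G + 4)/9 = -2*G*(4 + G)/9)
W = 8
O(a, D) = 134/9 (O(a, D) = 4*8 - 2*(5 + 2)*(4 + (5 + 2))/9 = 32 - 2/9*7*(4 + 7) = 32 - 2/9*7*11 = 32 - 154/9 = 134/9)
1/(O(66, 163) - 21721) = 1/(134/9 - 21721) = 1/(-195355/9) = -9/195355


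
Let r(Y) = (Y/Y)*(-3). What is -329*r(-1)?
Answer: 987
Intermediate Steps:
r(Y) = -3 (r(Y) = 1*(-3) = -3)
-329*r(-1) = -329*(-3) = 987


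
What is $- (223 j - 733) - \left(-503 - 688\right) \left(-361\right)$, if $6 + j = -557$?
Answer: $-303669$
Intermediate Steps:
$j = -563$ ($j = -6 - 557 = -563$)
$- (223 j - 733) - \left(-503 - 688\right) \left(-361\right) = - (223 \left(-563\right) - 733) - \left(-503 - 688\right) \left(-361\right) = - (-125549 - 733) - \left(-1191\right) \left(-361\right) = \left(-1\right) \left(-126282\right) - 429951 = 126282 - 429951 = -303669$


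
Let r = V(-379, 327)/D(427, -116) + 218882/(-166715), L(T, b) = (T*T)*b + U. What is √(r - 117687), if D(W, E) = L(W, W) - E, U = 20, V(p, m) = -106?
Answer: 3*I*√2202971855170411856762965543795/12979532806585 ≈ 343.06*I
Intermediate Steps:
L(T, b) = 20 + b*T² (L(T, b) = (T*T)*b + 20 = T²*b + 20 = b*T² + 20 = 20 + b*T²)
D(W, E) = 20 + W³ - E (D(W, E) = (20 + W*W²) - E = (20 + W³) - E = 20 + W³ - E)
r = -17040992387748/12979532806585 (r = -106/(20 + 427³ - 1*(-116)) + 218882/(-166715) = -106/(20 + 77854483 + 116) + 218882*(-1/166715) = -106/77854619 - 218882/166715 = -17040992387748/12979532806585 ≈ -1.3129)
√(r - 117687) = √(-17040992387748/12979532806585 - 117687) = √(-1527539318400956643/12979532806585) = 3*I*√2202971855170411856762965543795/12979532806585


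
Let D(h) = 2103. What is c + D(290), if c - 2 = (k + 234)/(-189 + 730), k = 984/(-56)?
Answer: 7973150/3787 ≈ 2105.4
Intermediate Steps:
k = -123/7 (k = 984*(-1/56) = -123/7 ≈ -17.571)
c = 9089/3787 (c = 2 + (-123/7 + 234)/(-189 + 730) = 2 + (1515/7)/541 = 2 + (1/541)*(1515/7) = 2 + 1515/3787 = 9089/3787 ≈ 2.4001)
c + D(290) = 9089/3787 + 2103 = 7973150/3787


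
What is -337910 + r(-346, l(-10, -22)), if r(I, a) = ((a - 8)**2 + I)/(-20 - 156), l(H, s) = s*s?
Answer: -29849195/88 ≈ -3.3920e+5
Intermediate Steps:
l(H, s) = s**2
r(I, a) = -I/176 - (-8 + a)**2/176 (r(I, a) = ((-8 + a)**2 + I)/(-176) = (I + (-8 + a)**2)*(-1/176) = -I/176 - (-8 + a)**2/176)
-337910 + r(-346, l(-10, -22)) = -337910 + (-1/176*(-346) - (-8 + (-22)**2)**2/176) = -337910 + (173/88 - (-8 + 484)**2/176) = -337910 + (173/88 - 1/176*476**2) = -337910 + (173/88 - 1/176*226576) = -337910 + (173/88 - 14161/11) = -337910 - 113115/88 = -29849195/88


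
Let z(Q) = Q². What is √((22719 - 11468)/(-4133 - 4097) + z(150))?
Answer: √1523897654270/8230 ≈ 150.00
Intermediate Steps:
√((22719 - 11468)/(-4133 - 4097) + z(150)) = √((22719 - 11468)/(-4133 - 4097) + 150²) = √(11251/(-8230) + 22500) = √(11251*(-1/8230) + 22500) = √(-11251/8230 + 22500) = √(185163749/8230) = √1523897654270/8230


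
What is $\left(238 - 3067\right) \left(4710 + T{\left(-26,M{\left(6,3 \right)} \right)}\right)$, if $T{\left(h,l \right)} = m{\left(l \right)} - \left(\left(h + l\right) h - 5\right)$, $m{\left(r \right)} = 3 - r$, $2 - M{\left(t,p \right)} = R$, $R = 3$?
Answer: $-11364093$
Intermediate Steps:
$M{\left(t,p \right)} = -1$ ($M{\left(t,p \right)} = 2 - 3 = -1$)
$T{\left(h,l \right)} = 8 - l - h \left(h + l\right)$ ($T{\left(h,l \right)} = \left(3 - l\right) - \left(\left(h + l\right) h - 5\right) = \left(3 - l\right) - \left(h \left(h + l\right) - 5\right) = \left(3 - l\right) - \left(-5 + h \left(h + l\right)\right) = 8 - l - h \left(h + l\right)$)
$\left(238 - 3067\right) \left(4710 + T{\left(-26,M{\left(6,3 \right)} \right)}\right) = \left(238 - 3067\right) \left(4710 - \left(667 + 26\right)\right) = - 2829 \left(4710 + \left(8 + 1 - 676 - 26\right)\right) = - 2829 \left(4710 - 693\right) = \left(-2829\right) 4017 = -11364093$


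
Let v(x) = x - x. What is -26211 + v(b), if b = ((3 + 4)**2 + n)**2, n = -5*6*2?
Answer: -26211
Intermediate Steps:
n = -60 (n = -30*2 = -60)
b = 121 (b = ((3 + 4)**2 - 60)**2 = (7**2 - 60)**2 = (49 - 60)**2 = (-11)**2 = 121)
v(x) = 0
-26211 + v(b) = -26211 + 0 = -26211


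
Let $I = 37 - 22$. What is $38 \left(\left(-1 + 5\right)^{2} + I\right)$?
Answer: $1178$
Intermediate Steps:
$I = 15$ ($I = 37 - 22 = 15$)
$38 \left(\left(-1 + 5\right)^{2} + I\right) = 38 \left(\left(-1 + 5\right)^{2} + 15\right) = 38 \left(4^{2} + 15\right) = 38 \left(16 + 15\right) = 38 \cdot 31 = 1178$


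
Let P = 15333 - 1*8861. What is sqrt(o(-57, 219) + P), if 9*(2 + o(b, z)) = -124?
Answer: sqrt(58106)/3 ≈ 80.351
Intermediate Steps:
o(b, z) = -142/9 (o(b, z) = -2 + (1/9)*(-124) = -2 - 124/9 = -142/9)
P = 6472 (P = 15333 - 8861 = 6472)
sqrt(o(-57, 219) + P) = sqrt(-142/9 + 6472) = sqrt(58106/9) = sqrt(58106)/3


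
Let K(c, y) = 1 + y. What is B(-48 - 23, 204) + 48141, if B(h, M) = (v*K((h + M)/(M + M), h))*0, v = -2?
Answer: 48141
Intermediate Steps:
B(h, M) = 0 (B(h, M) = -2*(1 + h)*0 = (-2 - 2*h)*0 = 0)
B(-48 - 23, 204) + 48141 = 0 + 48141 = 48141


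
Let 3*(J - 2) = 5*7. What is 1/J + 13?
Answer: 536/41 ≈ 13.073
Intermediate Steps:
J = 41/3 (J = 2 + (5*7)/3 = 2 + (⅓)*35 = 2 + 35/3 = 41/3 ≈ 13.667)
1/J + 13 = 1/(41/3) + 13 = 3/41 + 13 = 536/41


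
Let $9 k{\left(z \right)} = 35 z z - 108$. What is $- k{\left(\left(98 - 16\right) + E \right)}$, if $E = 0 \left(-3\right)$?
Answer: $- \frac{235232}{9} \approx -26137.0$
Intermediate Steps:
$E = 0$
$k{\left(z \right)} = -12 + \frac{35 z^{2}}{9}$ ($k{\left(z \right)} = \frac{35 z z - 108}{9} = \frac{35 z^{2} - 108}{9} = \frac{-108 + 35 z^{2}}{9} = -12 + \frac{35 z^{2}}{9}$)
$- k{\left(\left(98 - 16\right) + E \right)} = - (-12 + \frac{35 \left(\left(98 - 16\right) + 0\right)^{2}}{9}) = - (-12 + \frac{35 \left(82 + 0\right)^{2}}{9}) = - (-12 + \frac{35 \cdot 82^{2}}{9}) = - (-12 + \frac{35}{9} \cdot 6724) = - (-12 + \frac{235340}{9}) = \left(-1\right) \frac{235232}{9} = - \frac{235232}{9}$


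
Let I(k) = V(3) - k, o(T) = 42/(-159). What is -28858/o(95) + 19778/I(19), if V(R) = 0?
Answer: 14391557/133 ≈ 1.0821e+5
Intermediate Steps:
o(T) = -14/53 (o(T) = 42*(-1/159) = -14/53)
I(k) = -k (I(k) = 0 - k = -k)
-28858/o(95) + 19778/I(19) = -28858/(-14/53) + 19778/((-1*19)) = -28858*(-53/14) + 19778/(-19) = 764737/7 + 19778*(-1/19) = 764737/7 - 19778/19 = 14391557/133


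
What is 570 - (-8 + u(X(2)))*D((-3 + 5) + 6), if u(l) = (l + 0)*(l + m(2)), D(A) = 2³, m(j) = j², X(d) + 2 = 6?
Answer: 378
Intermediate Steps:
X(d) = 4 (X(d) = -2 + 6 = 4)
D(A) = 8
u(l) = l*(4 + l) (u(l) = (l + 0)*(l + 2²) = l*(l + 4) = l*(4 + l))
570 - (-8 + u(X(2)))*D((-3 + 5) + 6) = 570 - (-8 + 4*(4 + 4))*8 = 570 - (-8 + 4*8)*8 = 570 - (-8 + 32)*8 = 570 - 24*8 = 570 - 1*192 = 570 - 192 = 378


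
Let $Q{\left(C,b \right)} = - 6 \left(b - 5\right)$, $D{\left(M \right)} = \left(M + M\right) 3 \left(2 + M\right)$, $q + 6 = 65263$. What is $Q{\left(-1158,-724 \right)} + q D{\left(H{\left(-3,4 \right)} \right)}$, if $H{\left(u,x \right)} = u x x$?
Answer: $864529110$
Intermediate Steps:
$H{\left(u,x \right)} = u x^{2}$
$q = 65257$ ($q = -6 + 65263 = 65257$)
$D{\left(M \right)} = 2 M \left(6 + 3 M\right)$
$Q{\left(C,b \right)} = 30 - 6 b$ ($Q{\left(C,b \right)} = - 6 \left(-5 + b\right) = 30 - 6 b$)
$Q{\left(-1158,-724 \right)} + q D{\left(H{\left(-3,4 \right)} \right)} = \left(30 - -4344\right) + 65257 \cdot 6 \left(- 3 \cdot 4^{2}\right) \left(2 - 3 \cdot 4^{2}\right) = \left(30 + 4344\right) + 65257 \cdot 6 \left(\left(-3\right) 16\right) \left(2 - 48\right) = 4374 + 65257 \cdot 6 \left(-48\right) \left(2 - 48\right) = 4374 + 65257 \cdot 6 \left(-48\right) \left(-46\right) = 4374 + 65257 \cdot 13248 = 4374 + 864524736 = 864529110$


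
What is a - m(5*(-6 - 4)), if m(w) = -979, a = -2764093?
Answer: -2763114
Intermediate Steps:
a - m(5*(-6 - 4)) = -2764093 - 1*(-979) = -2764093 + 979 = -2763114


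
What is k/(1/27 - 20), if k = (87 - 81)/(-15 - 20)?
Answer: 162/18865 ≈ 0.0085873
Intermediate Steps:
k = -6/35 (k = 6/(-35) = 6*(-1/35) = -6/35 ≈ -0.17143)
k/(1/27 - 20) = -6/35/(1/27 - 20) = -6/35/(-539/27) = -27/539*(-6/35) = 162/18865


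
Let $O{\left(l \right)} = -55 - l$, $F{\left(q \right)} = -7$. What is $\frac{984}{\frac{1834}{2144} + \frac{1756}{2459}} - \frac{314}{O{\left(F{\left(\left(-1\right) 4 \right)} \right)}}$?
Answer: $\frac{62902471163}{99296040} \approx 633.48$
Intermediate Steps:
$\frac{984}{\frac{1834}{2144} + \frac{1756}{2459}} - \frac{314}{O{\left(F{\left(\left(-1\right) 4 \right)} \right)}} = \frac{984}{\frac{1834}{2144} + \frac{1756}{2459}} - \frac{314}{-55 - -7} = \frac{984}{1834 \cdot \frac{1}{2144} + 1756 \cdot \frac{1}{2459}} - \frac{314}{-55 + 7} = \frac{984}{\frac{917}{1072} + \frac{1756}{2459}} - \frac{314}{-48} = \frac{984}{\frac{4137335}{2636048}} - - \frac{157}{24} = 984 \cdot \frac{2636048}{4137335} + \frac{157}{24} = \frac{2593871232}{4137335} + \frac{157}{24} = \frac{62902471163}{99296040}$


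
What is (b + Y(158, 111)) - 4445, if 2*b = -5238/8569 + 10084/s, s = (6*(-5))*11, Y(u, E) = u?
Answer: -50275699/11685 ≈ -4302.6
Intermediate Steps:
s = -330 (s = -30*11 = -330)
b = -182104/11685 (b = (-5238/8569 + 10084/(-330))/2 = (-5238*1/8569 + 10084*(-1/330))/2 = (-5238/8569 - 5042/165)/2 = (½)*(-364208/11685) = -182104/11685 ≈ -15.584)
(b + Y(158, 111)) - 4445 = (-182104/11685 + 158) - 4445 = 1664126/11685 - 4445 = -50275699/11685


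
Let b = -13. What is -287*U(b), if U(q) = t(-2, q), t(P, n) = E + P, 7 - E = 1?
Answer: -1148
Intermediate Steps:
E = 6 (E = 7 - 1*1 = 7 - 1 = 6)
t(P, n) = 6 + P
U(q) = 4 (U(q) = 6 - 2 = 4)
-287*U(b) = -287*4 = -1148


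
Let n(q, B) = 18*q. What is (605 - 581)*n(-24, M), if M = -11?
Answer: -10368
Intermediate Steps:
(605 - 581)*n(-24, M) = (605 - 581)*(18*(-24)) = 24*(-432) = -10368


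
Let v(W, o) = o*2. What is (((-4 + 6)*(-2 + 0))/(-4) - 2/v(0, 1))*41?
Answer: 0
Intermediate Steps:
v(W, o) = 2*o
(((-4 + 6)*(-2 + 0))/(-4) - 2/v(0, 1))*41 = (((-4 + 6)*(-2 + 0))/(-4) - 2/(2*1))*41 = ((2*(-2))*(-1/4) - 2/2)*41 = (-4*(-1/4) - 2*1/2)*41 = (1 - 1)*41 = 0*41 = 0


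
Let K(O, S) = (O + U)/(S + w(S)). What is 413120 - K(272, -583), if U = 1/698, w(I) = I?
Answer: 336225338017/813868 ≈ 4.1312e+5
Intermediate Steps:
U = 1/698 ≈ 0.0014327
K(O, S) = (1/698 + O)/(2*S) (K(O, S) = (O + 1/698)/(S + S) = (1/698 + O)/((2*S)) = (1/698 + O)*(1/(2*S)) = (1/698 + O)/(2*S))
413120 - K(272, -583) = 413120 - (1 + 698*272)/(1396*(-583)) = 413120 - (-1)*(1 + 189856)/(1396*583) = 413120 - (-1)*189857/(1396*583) = 413120 - 1*(-189857/813868) = 413120 + 189857/813868 = 336225338017/813868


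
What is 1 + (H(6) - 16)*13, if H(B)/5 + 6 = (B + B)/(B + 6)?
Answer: -532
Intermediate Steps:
H(B) = -30 + 10*B/(6 + B) (H(B) = -30 + 5*((B + B)/(B + 6)) = -30 + 5*((2*B)/(6 + B)) = -30 + 5*(2*B/(6 + B)) = -30 + 10*B/(6 + B))
1 + (H(6) - 16)*13 = 1 + (20*(-9 - 1*6)/(6 + 6) - 16)*13 = 1 + (20*(-9 - 6)/12 - 16)*13 = 1 + (20*(1/12)*(-15) - 16)*13 = 1 + (-25 - 16)*13 = 1 - 41*13 = 1 - 533 = -532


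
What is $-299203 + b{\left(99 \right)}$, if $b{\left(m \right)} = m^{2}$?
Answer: $-289402$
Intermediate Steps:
$-299203 + b{\left(99 \right)} = -299203 + 99^{2} = -299203 + 9801 = -289402$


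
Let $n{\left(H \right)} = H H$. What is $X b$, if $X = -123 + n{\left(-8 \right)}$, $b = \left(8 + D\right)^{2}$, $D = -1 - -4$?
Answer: $-7139$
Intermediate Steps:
$D = 3$ ($D = -1 + 4 = 3$)
$n{\left(H \right)} = H^{2}$
$b = 121$ ($b = \left(8 + 3\right)^{2} = 11^{2} = 121$)
$X = -59$ ($X = -123 + \left(-8\right)^{2} = -123 + 64 = -59$)
$X b = \left(-59\right) 121 = -7139$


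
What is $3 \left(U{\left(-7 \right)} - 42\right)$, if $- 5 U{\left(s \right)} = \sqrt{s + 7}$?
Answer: $-126$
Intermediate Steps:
$U{\left(s \right)} = - \frac{\sqrt{7 + s}}{5}$ ($U{\left(s \right)} = - \frac{\sqrt{s + 7}}{5} = - \frac{\sqrt{7 + s}}{5}$)
$3 \left(U{\left(-7 \right)} - 42\right) = 3 \left(- \frac{\sqrt{7 - 7}}{5} - 42\right) = 3 \left(- \frac{\sqrt{0}}{5} - 42\right) = 3 \left(\left(- \frac{1}{5}\right) 0 - 42\right) = 3 \left(0 - 42\right) = 3 \left(-42\right) = -126$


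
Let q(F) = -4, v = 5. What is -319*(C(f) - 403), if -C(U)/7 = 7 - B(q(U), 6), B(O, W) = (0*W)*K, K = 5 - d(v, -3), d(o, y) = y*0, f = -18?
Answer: 144188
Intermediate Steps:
d(o, y) = 0
K = 5 (K = 5 - 1*0 = 5 + 0 = 5)
B(O, W) = 0 (B(O, W) = (0*W)*5 = 0*5 = 0)
C(U) = -49 (C(U) = -7*(7 - 1*0) = -7*(7 + 0) = -7*7 = -49)
-319*(C(f) - 403) = -319*(-49 - 403) = -319*(-452) = 144188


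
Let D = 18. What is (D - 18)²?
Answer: 0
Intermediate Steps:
(D - 18)² = (18 - 18)² = 0² = 0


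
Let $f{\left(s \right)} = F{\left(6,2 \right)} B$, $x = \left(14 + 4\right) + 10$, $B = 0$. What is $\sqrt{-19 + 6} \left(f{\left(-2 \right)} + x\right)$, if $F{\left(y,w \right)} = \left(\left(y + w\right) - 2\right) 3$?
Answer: $28 i \sqrt{13} \approx 100.96 i$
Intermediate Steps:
$x = 28$ ($x = 18 + 10 = 28$)
$F{\left(y,w \right)} = -6 + 3 w + 3 y$ ($F{\left(y,w \right)} = \left(\left(w + y\right) - 2\right) 3 = \left(-2 + w + y\right) 3 = -6 + 3 w + 3 y$)
$f{\left(s \right)} = 0$ ($f{\left(s \right)} = \left(-6 + 3 \cdot 2 + 3 \cdot 6\right) 0 = \left(-6 + 6 + 18\right) 0 = 18 \cdot 0 = 0$)
$\sqrt{-19 + 6} \left(f{\left(-2 \right)} + x\right) = \sqrt{-19 + 6} \left(0 + 28\right) = \sqrt{-13} \cdot 28 = i \sqrt{13} \cdot 28 = 28 i \sqrt{13}$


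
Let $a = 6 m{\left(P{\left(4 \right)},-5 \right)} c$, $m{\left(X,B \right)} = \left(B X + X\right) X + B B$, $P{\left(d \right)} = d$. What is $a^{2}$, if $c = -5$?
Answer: $1368900$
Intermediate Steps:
$m{\left(X,B \right)} = B^{2} + X \left(X + B X\right)$ ($m{\left(X,B \right)} = \left(X + B X\right) X + B^{2} = X \left(X + B X\right) + B^{2} = B^{2} + X \left(X + B X\right)$)
$a = 1170$ ($a = 6 \left(\left(-5\right)^{2} + 4^{2} - 5 \cdot 4^{2}\right) \left(-5\right) = 6 \left(25 + 16 - 80\right) \left(-5\right) = 6 \left(-39\right) \left(-5\right) = \left(-234\right) \left(-5\right) = 1170$)
$a^{2} = 1170^{2} = 1368900$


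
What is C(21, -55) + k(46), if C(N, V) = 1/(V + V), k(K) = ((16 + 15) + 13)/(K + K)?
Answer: 1187/2530 ≈ 0.46917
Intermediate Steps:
k(K) = 22/K (k(K) = (31 + 13)/((2*K)) = 44*(1/(2*K)) = 22/K)
C(N, V) = 1/(2*V)
C(21, -55) + k(46) = (½)/(-55) + 22/46 = (½)*(-1/55) + 22*(1/46) = -1/110 + 11/23 = 1187/2530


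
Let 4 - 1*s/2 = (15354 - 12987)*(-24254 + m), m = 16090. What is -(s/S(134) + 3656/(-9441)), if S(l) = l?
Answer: -182439451720/632547 ≈ -2.8842e+5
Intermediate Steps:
s = 38648384 (s = 8 - 2*(15354 - 12987)*(-24254 + 16090) = 8 - 4734*(-8164) = 8 - 2*(-19324188) = 8 + 38648376 = 38648384)
-(s/S(134) + 3656/(-9441)) = -(38648384/134 + 3656/(-9441)) = -(38648384*(1/134) + 3656*(-1/9441)) = -(19324192/67 - 3656/9441) = -1*182439451720/632547 = -182439451720/632547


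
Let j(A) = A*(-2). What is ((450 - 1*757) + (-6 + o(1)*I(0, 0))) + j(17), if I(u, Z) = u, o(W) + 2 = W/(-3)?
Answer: -347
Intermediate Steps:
o(W) = -2 - W/3 (o(W) = -2 + W/(-3) = -2 + W*(-⅓) = -2 - W/3)
j(A) = -2*A
((450 - 1*757) + (-6 + o(1)*I(0, 0))) + j(17) = ((450 - 1*757) + (-6 + (-2 - ⅓*1)*0)) - 2*17 = ((450 - 757) + (-6 + (-2 - ⅓)*0)) - 34 = (-307 + (-6 - 7/3*0)) - 34 = (-307 + (-6 + 0)) - 34 = (-307 - 6) - 34 = -313 - 34 = -347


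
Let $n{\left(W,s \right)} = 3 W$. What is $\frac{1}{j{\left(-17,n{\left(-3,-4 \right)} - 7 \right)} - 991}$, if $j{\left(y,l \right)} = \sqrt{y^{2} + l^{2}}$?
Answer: $- \frac{991}{981536} - \frac{\sqrt{545}}{981536} \approx -0.0010334$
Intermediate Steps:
$j{\left(y,l \right)} = \sqrt{l^{2} + y^{2}}$
$\frac{1}{j{\left(-17,n{\left(-3,-4 \right)} - 7 \right)} - 991} = \frac{1}{\sqrt{\left(3 \left(-3\right) - 7\right)^{2} + \left(-17\right)^{2}} - 991} = \frac{1}{\sqrt{\left(-9 - 7\right)^{2} + 289} - 991} = \frac{1}{\sqrt{\left(-16\right)^{2} + 289} - 991} = \frac{1}{\sqrt{256 + 289} - 991} = \frac{1}{\sqrt{545} - 991} = \frac{1}{-991 + \sqrt{545}}$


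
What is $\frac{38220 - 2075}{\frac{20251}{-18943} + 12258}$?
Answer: $\frac{684694735}{232183043} \approx 2.9489$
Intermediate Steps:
$\frac{38220 - 2075}{\frac{20251}{-18943} + 12258} = \frac{36145}{20251 \left(- \frac{1}{18943}\right) + 12258} = \frac{36145}{- \frac{20251}{18943} + 12258} = \frac{36145}{\frac{232183043}{18943}} = 36145 \cdot \frac{18943}{232183043} = \frac{684694735}{232183043}$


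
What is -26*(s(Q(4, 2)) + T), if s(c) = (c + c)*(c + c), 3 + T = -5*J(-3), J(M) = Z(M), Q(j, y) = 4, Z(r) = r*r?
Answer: -416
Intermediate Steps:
Z(r) = r²
J(M) = M²
T = -48 (T = -3 - 5*(-3)² = -3 - 5*9 = -3 - 45 = -48)
s(c) = 4*c² (s(c) = (2*c)*(2*c) = 4*c²)
-26*(s(Q(4, 2)) + T) = -26*(4*4² - 48) = -26*(4*16 - 48) = -26*(64 - 48) = -26*16 = -416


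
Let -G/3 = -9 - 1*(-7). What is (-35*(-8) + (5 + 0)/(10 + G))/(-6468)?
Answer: -1495/34496 ≈ -0.043338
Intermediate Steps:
G = 6 (G = -3*(-9 - 1*(-7)) = -3*(-9 + 7) = -3*(-2) = 6)
(-35*(-8) + (5 + 0)/(10 + G))/(-6468) = (-35*(-8) + (5 + 0)/(10 + 6))/(-6468) = (280 + 5/16)*(-1/6468) = (4485/16)*(-1/6468) = -1495/34496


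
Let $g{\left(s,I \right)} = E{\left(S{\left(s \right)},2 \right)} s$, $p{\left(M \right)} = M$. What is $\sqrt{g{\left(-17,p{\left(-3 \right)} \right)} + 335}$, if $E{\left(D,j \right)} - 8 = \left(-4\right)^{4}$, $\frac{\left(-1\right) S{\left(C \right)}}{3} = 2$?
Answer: $i \sqrt{4153} \approx 64.444 i$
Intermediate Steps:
$S{\left(C \right)} = -6$ ($S{\left(C \right)} = \left(-3\right) 2 = -6$)
$E{\left(D,j \right)} = 264$ ($E{\left(D,j \right)} = 8 + \left(-4\right)^{4} = 8 + 256 = 264$)
$g{\left(s,I \right)} = 264 s$
$\sqrt{g{\left(-17,p{\left(-3 \right)} \right)} + 335} = \sqrt{264 \left(-17\right) + 335} = \sqrt{-4488 + 335} = \sqrt{-4153} = i \sqrt{4153}$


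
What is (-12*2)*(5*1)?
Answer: -120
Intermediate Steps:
(-12*2)*(5*1) = -24*5 = -120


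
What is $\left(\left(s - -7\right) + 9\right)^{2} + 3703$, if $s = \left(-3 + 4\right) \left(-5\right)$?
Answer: $3824$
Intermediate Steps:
$s = -5$ ($s = 1 \left(-5\right) = -5$)
$\left(\left(s - -7\right) + 9\right)^{2} + 3703 = \left(\left(-5 - -7\right) + 9\right)^{2} + 3703 = \left(\left(-5 + 7\right) + 9\right)^{2} + 3703 = \left(2 + 9\right)^{2} + 3703 = 11^{2} + 3703 = 121 + 3703 = 3824$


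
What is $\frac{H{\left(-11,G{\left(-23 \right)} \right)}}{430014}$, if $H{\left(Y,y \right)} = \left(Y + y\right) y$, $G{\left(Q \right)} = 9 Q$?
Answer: $\frac{7521}{71669} \approx 0.10494$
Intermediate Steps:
$H{\left(Y,y \right)} = y \left(Y + y\right)$
$\frac{H{\left(-11,G{\left(-23 \right)} \right)}}{430014} = \frac{9 \left(-23\right) \left(-11 + 9 \left(-23\right)\right)}{430014} = - 207 \left(-11 - 207\right) \frac{1}{430014} = \left(-207\right) \left(-218\right) \frac{1}{430014} = 45126 \cdot \frac{1}{430014} = \frac{7521}{71669}$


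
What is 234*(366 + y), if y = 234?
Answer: 140400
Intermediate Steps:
234*(366 + y) = 234*(366 + 234) = 234*600 = 140400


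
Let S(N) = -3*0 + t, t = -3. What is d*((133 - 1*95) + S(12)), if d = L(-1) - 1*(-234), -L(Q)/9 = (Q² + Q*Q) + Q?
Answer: 7875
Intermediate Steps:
L(Q) = -18*Q² - 9*Q (L(Q) = -9*((Q² + Q*Q) + Q) = -9*((Q² + Q²) + Q) = -9*(2*Q² + Q) = -9*(Q + 2*Q²) = -18*Q² - 9*Q)
d = 225 (d = -9*(-1)*(1 + 2*(-1)) - 1*(-234) = -9*(-1)*(1 - 2) + 234 = -9*(-1)*(-1) + 234 = -9 + 234 = 225)
S(N) = -3 (S(N) = -3*0 - 3 = 0 - 3 = -3)
d*((133 - 1*95) + S(12)) = 225*((133 - 1*95) - 3) = 225*((133 - 95) - 3) = 225*(38 - 3) = 225*35 = 7875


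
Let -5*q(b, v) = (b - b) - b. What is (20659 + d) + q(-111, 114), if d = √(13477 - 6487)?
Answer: 103184/5 + √6990 ≈ 20720.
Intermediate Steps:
q(b, v) = b/5 (q(b, v) = -((b - b) - b)/5 = -(0 - b)/5 = -(-1)*b/5 = b/5)
d = √6990 ≈ 83.606
(20659 + d) + q(-111, 114) = (20659 + √6990) + (⅕)*(-111) = (20659 + √6990) - 111/5 = 103184/5 + √6990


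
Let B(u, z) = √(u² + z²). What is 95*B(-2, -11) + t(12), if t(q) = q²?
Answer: 144 + 475*√5 ≈ 1206.1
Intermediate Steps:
95*B(-2, -11) + t(12) = 95*√((-2)² + (-11)²) + 12² = 95*√(4 + 121) + 144 = 95*√125 + 144 = 95*(5*√5) + 144 = 475*√5 + 144 = 144 + 475*√5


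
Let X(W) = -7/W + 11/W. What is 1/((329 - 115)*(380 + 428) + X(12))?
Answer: 3/518737 ≈ 5.7833e-6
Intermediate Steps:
X(W) = 4/W
1/((329 - 115)*(380 + 428) + X(12)) = 1/((329 - 115)*(380 + 428) + 4/12) = 1/(214*808 + 4*(1/12)) = 1/(172912 + ⅓) = 1/(518737/3) = 3/518737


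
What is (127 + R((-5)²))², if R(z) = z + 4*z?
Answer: 63504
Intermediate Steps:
R(z) = 5*z
(127 + R((-5)²))² = (127 + 5*(-5)²)² = (127 + 5*25)² = (127 + 125)² = 252² = 63504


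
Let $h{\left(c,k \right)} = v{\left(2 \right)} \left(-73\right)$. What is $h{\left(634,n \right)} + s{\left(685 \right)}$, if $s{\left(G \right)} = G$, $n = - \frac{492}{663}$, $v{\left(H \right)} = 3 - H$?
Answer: $612$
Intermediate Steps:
$n = - \frac{164}{221}$ ($n = \left(-492\right) \frac{1}{663} = - \frac{164}{221} \approx -0.74208$)
$h{\left(c,k \right)} = -73$ ($h{\left(c,k \right)} = \left(3 - 2\right) \left(-73\right) = 1 \left(-73\right) = -73$)
$h{\left(634,n \right)} + s{\left(685 \right)} = -73 + 685 = 612$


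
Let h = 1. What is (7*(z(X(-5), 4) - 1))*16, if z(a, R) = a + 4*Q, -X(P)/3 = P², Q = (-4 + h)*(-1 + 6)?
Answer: -15232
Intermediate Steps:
Q = -15 (Q = (-4 + 1)*(-1 + 6) = -3*5 = -15)
X(P) = -3*P²
z(a, R) = -60 + a (z(a, R) = a + 4*(-15) = a - 60 = -60 + a)
(7*(z(X(-5), 4) - 1))*16 = (7*((-60 - 3*(-5)²) - 1))*16 = (7*((-60 - 3*25) - 1))*16 = (7*((-60 - 75) - 1))*16 = (7*(-135 - 1))*16 = (7*(-136))*16 = -952*16 = -15232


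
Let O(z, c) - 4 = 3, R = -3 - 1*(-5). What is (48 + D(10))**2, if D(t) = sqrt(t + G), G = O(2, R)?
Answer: (48 + sqrt(17))**2 ≈ 2716.8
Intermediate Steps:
R = 2 (R = -3 + 5 = 2)
O(z, c) = 7 (O(z, c) = 4 + 3 = 7)
G = 7
D(t) = sqrt(7 + t) (D(t) = sqrt(t + 7) = sqrt(7 + t))
(48 + D(10))**2 = (48 + sqrt(7 + 10))**2 = (48 + sqrt(17))**2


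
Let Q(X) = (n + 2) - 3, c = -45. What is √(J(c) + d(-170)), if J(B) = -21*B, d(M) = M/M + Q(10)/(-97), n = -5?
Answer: 2*√2225374/97 ≈ 30.758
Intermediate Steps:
Q(X) = -6 (Q(X) = (-5 + 2) - 3 = -3 - 3 = -6)
d(M) = 103/97 (d(M) = M/M - 6/(-97) = 1 - 6*(-1/97) = 1 + 6/97 = 103/97)
√(J(c) + d(-170)) = √(-21*(-45) + 103/97) = √(945 + 103/97) = √(91768/97) = 2*√2225374/97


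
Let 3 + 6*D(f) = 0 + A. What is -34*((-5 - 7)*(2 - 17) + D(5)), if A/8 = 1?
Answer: -18445/3 ≈ -6148.3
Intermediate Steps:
A = 8 (A = 8*1 = 8)
D(f) = ⅚ (D(f) = -½ + (0 + 8)/6 = -½ + (⅙)*8 = -½ + 4/3 = ⅚)
-34*((-5 - 7)*(2 - 17) + D(5)) = -34*((-5 - 7)*(2 - 17) + ⅚) = -34*(-12*(-15) + ⅚) = -34*(180 + ⅚) = -34*1085/6 = -18445/3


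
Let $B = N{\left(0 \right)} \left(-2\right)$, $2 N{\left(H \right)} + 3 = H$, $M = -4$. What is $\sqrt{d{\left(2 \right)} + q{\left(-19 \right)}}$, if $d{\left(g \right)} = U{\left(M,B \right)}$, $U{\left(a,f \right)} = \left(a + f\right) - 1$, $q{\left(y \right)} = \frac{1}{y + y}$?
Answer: $\frac{i \sqrt{2926}}{38} \approx 1.4235 i$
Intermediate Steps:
$N{\left(H \right)} = - \frac{3}{2} + \frac{H}{2}$
$q{\left(y \right)} = \frac{1}{2 y}$
$B = 3$ ($B = \left(- \frac{3}{2} + \frac{1}{2} \cdot 0\right) \left(-2\right) = \left(- \frac{3}{2} + 0\right) \left(-2\right) = \left(- \frac{3}{2}\right) \left(-2\right) = 3$)
$U{\left(a,f \right)} = -1 + a + f$
$d{\left(g \right)} = -2$ ($d{\left(g \right)} = -1 - 4 + 3 = -2$)
$\sqrt{d{\left(2 \right)} + q{\left(-19 \right)}} = \sqrt{-2 + \frac{1}{2 \left(-19\right)}} = \sqrt{-2 + \frac{1}{2} \left(- \frac{1}{19}\right)} = \sqrt{-2 - \frac{1}{38}} = \sqrt{- \frac{77}{38}} = \frac{i \sqrt{2926}}{38}$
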